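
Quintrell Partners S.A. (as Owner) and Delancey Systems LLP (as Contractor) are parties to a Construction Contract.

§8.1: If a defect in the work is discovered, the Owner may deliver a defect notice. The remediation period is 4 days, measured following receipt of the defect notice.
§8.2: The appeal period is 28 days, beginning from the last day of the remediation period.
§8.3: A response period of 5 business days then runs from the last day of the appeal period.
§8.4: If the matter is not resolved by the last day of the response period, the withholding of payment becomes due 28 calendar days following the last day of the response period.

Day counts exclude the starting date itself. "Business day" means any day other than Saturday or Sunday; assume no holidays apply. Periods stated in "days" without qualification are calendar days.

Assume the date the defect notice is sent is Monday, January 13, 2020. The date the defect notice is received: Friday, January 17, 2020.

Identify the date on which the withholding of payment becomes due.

March 24, 2020

The last day of the remediation period: January 17, 2020 + 4 days = January 21, 2020.
The last day of the appeal period: 28 calendar days after January 21, 2020 is February 18, 2020.
The last day of the response period: 5 business days after Tuesday, February 18, 2020, skipping weekends — Feb 19, Feb 20, Feb 21, Feb 24, Feb 25 — lands on Tuesday, February 25, 2020.
The date on which the withholding of payment becomes due: February 25, 2020 + 28 days = March 24, 2020.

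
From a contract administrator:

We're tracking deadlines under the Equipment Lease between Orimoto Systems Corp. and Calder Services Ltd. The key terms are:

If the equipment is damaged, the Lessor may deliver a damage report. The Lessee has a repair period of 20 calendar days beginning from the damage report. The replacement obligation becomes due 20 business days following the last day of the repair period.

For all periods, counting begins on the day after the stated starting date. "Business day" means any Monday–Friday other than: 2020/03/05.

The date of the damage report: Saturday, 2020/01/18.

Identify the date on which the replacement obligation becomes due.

2020/03/09

Adding 20 calendar days to 2020/01/18 gives 2020/02/07, which is the last day of the repair period.
The date on which the replacement obligation becomes due: 20 business days after Friday, 2020/02/07, skipping weekends and the listed holiday on Mar 5 — Feb 10, Feb 11, Feb 12, Feb 13, …, Mar 4, Mar 6, Mar 9 — lands on Monday, 2020/03/09.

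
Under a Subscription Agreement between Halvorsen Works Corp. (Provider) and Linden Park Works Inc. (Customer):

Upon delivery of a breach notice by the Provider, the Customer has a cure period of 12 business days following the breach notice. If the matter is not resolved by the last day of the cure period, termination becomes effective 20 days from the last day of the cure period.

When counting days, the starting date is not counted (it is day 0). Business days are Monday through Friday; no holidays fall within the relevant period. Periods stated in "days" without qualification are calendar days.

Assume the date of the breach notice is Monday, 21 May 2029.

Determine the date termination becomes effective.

The last day of the cure period: counting 12 business days from Monday, 21 May 2029 (May 22, May 23, May 24, May 25, …, Jun 4, Jun 5, Jun 6, skipping weekends) reaches Wednesday, 6 June 2029.
Adding 20 calendar days to 6 June 2029 gives 26 June 2029, which is the date termination becomes effective.

26 June 2029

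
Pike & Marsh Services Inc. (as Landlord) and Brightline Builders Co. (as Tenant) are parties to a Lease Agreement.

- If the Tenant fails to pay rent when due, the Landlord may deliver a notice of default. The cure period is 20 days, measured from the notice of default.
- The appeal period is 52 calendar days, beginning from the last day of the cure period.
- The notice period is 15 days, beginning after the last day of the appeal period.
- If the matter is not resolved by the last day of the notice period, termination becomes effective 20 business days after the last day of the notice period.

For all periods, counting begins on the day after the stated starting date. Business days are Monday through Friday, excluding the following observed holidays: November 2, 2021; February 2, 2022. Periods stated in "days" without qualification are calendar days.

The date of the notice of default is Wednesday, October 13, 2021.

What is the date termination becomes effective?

February 7, 2022

The last day of the cure period: 20 calendar days after October 13, 2021 is November 2, 2021.
The last day of the appeal period: 52 calendar days after November 2, 2021 is December 24, 2021.
The last day of the notice period: December 24, 2021 + 15 days = January 8, 2022.
The date termination becomes effective: counting 20 business days from Saturday, January 8, 2022 (Jan 10, Jan 11, Jan 12, Jan 13, …, Feb 3, Feb 4, Feb 7, skipping weekends and the listed holiday on Feb 2) reaches Monday, February 7, 2022.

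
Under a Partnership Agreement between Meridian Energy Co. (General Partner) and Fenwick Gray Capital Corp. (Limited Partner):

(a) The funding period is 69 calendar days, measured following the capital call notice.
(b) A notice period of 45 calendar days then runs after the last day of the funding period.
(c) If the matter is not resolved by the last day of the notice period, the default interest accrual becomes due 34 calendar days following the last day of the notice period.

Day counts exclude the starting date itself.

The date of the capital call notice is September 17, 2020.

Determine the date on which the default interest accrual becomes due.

February 12, 2021

The last day of the funding period: September 17, 2020 + 69 days = November 25, 2020.
The last day of the notice period: November 25, 2020 + 45 days = January 9, 2021.
The date on which the default interest accrual becomes due: January 9, 2021 + 34 days = February 12, 2021.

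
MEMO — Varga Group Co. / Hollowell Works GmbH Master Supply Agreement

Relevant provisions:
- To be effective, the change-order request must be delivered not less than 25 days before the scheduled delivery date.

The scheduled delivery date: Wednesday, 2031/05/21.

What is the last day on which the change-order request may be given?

2031/04/26

2031/05/21 minus 25 days is 2031/04/26.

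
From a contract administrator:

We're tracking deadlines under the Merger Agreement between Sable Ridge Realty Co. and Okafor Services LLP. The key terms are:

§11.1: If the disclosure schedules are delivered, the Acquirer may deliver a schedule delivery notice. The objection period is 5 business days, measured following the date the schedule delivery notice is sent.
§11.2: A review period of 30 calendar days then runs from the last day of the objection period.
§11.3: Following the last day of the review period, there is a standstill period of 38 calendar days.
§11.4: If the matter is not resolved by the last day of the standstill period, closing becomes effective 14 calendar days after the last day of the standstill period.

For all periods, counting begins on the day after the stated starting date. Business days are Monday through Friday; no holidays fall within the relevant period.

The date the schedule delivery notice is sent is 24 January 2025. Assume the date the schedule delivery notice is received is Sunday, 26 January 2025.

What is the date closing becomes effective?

The last day of the objection period: counting 5 business days from Friday, 24 January 2025 (Jan 27, Jan 28, Jan 29, Jan 30, Jan 31, skipping weekends) reaches Friday, 31 January 2025.
Adding 30 calendar days to 31 January 2025 gives 2 March 2025, which is the last day of the review period.
The last day of the standstill period: 2 March 2025 + 38 days = 9 April 2025.
Adding 14 calendar days to 9 April 2025 gives 23 April 2025, which is the date closing becomes effective.

23 April 2025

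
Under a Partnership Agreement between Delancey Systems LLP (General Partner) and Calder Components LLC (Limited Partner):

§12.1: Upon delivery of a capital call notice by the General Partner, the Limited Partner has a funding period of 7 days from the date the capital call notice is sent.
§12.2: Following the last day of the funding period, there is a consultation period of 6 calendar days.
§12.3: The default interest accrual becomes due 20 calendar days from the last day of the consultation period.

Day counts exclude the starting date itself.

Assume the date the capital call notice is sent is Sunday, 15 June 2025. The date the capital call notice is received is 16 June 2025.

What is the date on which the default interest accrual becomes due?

Adding 7 calendar days to 15 June 2025 gives 22 June 2025, which is the last day of the funding period.
Adding 6 calendar days to 22 June 2025 gives 28 June 2025, which is the last day of the consultation period.
The date on which the default interest accrual becomes due: 20 calendar days after 28 June 2025 is 18 July 2025.

18 July 2025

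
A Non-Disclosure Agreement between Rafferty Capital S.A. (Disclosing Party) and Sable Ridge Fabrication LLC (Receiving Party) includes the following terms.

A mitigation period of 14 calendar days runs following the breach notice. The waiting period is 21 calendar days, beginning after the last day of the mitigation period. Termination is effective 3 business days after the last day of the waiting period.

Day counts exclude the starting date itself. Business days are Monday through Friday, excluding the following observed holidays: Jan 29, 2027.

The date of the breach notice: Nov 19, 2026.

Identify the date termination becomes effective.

Dec 29, 2026

The last day of the mitigation period: 14 calendar days after Nov 19, 2026 is Dec 3, 2026.
Adding 21 calendar days to Dec 3, 2026 gives Dec 24, 2026, which is the last day of the waiting period.
The date termination becomes effective: counting 3 business days from Thursday, Dec 24, 2026 (Dec 25, Dec 28, Dec 29, skipping weekends) reaches Tuesday, Dec 29, 2026.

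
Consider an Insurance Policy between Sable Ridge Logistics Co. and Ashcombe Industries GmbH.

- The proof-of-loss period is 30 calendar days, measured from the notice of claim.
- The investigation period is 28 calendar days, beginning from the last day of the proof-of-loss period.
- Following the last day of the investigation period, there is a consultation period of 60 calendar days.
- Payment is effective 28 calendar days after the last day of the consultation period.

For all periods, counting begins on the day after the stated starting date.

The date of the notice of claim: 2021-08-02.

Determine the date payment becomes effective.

2021-12-26

The last day of the proof-of-loss period: 30 calendar days after 2021-08-02 is 2021-09-01.
The last day of the investigation period: 2021-09-01 + 28 days = 2021-09-29.
Adding 60 calendar days to 2021-09-29 gives 2021-11-28, which is the last day of the consultation period.
Adding 28 calendar days to 2021-11-28 gives 2021-12-26, which is the date payment becomes effective.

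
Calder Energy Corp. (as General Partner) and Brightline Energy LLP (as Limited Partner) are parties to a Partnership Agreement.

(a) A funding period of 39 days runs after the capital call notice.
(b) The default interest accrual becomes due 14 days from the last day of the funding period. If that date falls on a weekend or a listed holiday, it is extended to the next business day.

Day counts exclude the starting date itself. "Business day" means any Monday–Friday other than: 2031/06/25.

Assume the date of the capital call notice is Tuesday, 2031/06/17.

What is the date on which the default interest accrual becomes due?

2031/08/11

Adding 39 calendar days to 2031/06/17 gives 2031/07/26, which is the last day of the funding period.
The date on which the default interest accrual becomes due: 2031/07/26 + 14 days = 2031/08/09. That falls on a Saturday, so it rolls to the next business day, Monday, 2031/08/11.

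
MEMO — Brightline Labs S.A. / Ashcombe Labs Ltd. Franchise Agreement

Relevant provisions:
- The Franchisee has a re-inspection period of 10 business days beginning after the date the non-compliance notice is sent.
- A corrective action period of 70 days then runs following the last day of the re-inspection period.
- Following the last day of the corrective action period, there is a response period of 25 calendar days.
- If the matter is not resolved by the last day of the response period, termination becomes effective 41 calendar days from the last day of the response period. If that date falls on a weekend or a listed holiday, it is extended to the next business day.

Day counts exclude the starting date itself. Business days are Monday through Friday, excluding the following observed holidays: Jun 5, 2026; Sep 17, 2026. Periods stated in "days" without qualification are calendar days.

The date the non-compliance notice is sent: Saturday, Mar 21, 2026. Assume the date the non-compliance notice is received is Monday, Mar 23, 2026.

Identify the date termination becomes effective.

The last day of the re-inspection period: counting 10 business days from Saturday, Mar 21, 2026 (Mar 23, Mar 24, Mar 25, Mar 26, Mar 27, Mar 30, Mar 31, Apr 1, Apr 2, Apr 3, skipping weekends) reaches Friday, Apr 3, 2026.
The last day of the corrective action period: Apr 3, 2026 + 70 days = Jun 12, 2026.
The last day of the response period: 25 calendar days after Jun 12, 2026 is Jul 7, 2026.
The date termination becomes effective: 41 calendar days after Jul 7, 2026 is Aug 17, 2026. Aug 17, 2026 is a Monday and is not a listed holiday, so no roll-forward applies.

Aug 17, 2026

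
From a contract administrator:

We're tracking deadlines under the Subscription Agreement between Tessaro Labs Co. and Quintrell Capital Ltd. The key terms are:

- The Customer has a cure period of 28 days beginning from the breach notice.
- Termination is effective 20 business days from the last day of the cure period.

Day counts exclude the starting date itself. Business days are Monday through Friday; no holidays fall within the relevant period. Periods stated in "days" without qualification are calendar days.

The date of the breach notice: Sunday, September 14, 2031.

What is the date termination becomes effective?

The last day of the cure period: 28 calendar days after September 14, 2031 is October 12, 2031.
From Sunday, October 12, 2031, 20 business days (Oct 13, Oct 14, Oct 15, Oct 16, …, Nov 5, Nov 6, Nov 7, skipping weekends) brings us to Friday, November 7, 2031, which is the date termination becomes effective.

November 7, 2031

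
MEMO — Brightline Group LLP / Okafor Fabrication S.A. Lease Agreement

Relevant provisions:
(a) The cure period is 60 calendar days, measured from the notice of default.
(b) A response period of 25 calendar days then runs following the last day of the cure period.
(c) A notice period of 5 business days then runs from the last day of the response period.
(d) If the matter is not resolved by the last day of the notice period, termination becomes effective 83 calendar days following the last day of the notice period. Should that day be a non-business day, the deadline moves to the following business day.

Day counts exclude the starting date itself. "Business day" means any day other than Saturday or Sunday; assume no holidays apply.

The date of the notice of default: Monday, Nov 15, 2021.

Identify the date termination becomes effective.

The last day of the cure period: 60 calendar days after Nov 15, 2021 is Jan 14, 2022.
The last day of the response period: Jan 14, 2022 + 25 days = Feb 8, 2022.
The last day of the notice period: counting 5 business days from Tuesday, Feb 8, 2022 (Feb 9, Feb 10, Feb 11, Feb 14, Feb 15, skipping weekends) reaches Tuesday, Feb 15, 2022.
The date termination becomes effective: 83 calendar days after Feb 15, 2022 is May 9, 2022. May 9, 2022 is a Monday, so no roll-forward applies.

May 9, 2022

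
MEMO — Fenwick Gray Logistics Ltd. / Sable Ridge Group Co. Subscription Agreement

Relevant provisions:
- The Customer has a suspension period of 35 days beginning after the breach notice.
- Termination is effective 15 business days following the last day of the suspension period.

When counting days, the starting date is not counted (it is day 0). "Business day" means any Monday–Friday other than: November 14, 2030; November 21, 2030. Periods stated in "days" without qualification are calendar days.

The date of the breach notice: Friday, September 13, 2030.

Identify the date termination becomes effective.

November 8, 2030

Adding 35 calendar days to September 13, 2030 gives October 18, 2030, which is the last day of the suspension period.
The date termination becomes effective: 15 business days after Friday, October 18, 2030, skipping weekends — Oct 21, Oct 22, Oct 23, Oct 24, …, Nov 6, Nov 7, Nov 8 — lands on Friday, November 8, 2030.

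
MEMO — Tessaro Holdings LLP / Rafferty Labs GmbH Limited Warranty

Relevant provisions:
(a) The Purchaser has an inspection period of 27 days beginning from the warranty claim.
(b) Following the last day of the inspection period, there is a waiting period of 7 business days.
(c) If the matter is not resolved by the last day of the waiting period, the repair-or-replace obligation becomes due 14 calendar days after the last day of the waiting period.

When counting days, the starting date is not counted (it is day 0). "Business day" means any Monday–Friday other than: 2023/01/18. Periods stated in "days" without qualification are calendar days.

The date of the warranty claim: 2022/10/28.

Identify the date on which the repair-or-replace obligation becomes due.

The last day of the inspection period: 27 calendar days after 2022/10/28 is 2022/11/24.
The last day of the waiting period: 7 business days after Thursday, 2022/11/24, skipping weekends — Nov 25, Nov 28, Nov 29, Nov 30, Dec 1, Dec 2, Dec 5 — lands on Monday, 2022/12/05.
The date on which the repair-or-replace obligation becomes due: 2022/12/05 + 14 days = 2022/12/19.

2022/12/19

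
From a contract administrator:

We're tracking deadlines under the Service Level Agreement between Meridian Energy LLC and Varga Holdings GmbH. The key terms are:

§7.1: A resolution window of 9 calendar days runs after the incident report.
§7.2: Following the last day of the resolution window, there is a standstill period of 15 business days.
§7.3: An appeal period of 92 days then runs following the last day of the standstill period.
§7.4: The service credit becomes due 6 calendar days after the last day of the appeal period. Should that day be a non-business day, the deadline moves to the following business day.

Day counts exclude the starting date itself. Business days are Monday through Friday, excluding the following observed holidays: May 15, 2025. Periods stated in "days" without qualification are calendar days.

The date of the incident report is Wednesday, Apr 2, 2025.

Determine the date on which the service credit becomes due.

Aug 8, 2025

The last day of the resolution window: Apr 2, 2025 + 9 days = Apr 11, 2025.
The last day of the standstill period: counting 15 business days from Friday, Apr 11, 2025 (Apr 14, Apr 15, Apr 16, Apr 17, …, Apr 30, May 1, May 2, skipping weekends) reaches Friday, May 2, 2025.
Adding 92 calendar days to May 2, 2025 gives Aug 2, 2025, which is the last day of the appeal period.
Adding 6 calendar days to Aug 2, 2025 gives Aug 8, 2025, which is the date on which the service credit becomes due. Aug 8, 2025 is a Friday and is not a listed holiday, so no roll-forward applies.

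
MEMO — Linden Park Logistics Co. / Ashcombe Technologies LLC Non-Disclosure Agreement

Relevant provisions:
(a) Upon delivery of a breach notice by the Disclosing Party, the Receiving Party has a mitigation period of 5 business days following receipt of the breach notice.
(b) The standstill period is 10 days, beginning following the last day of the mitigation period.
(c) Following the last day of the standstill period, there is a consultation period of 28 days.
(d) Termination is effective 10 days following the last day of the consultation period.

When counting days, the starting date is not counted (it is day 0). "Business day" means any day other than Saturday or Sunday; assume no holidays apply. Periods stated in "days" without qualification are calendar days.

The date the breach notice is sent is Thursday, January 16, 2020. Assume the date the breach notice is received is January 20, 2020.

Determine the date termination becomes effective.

From Monday, January 20, 2020, 5 business days (Jan 21, Jan 22, Jan 23, Jan 24, Jan 27, skipping weekends) brings us to Monday, January 27, 2020, which is the last day of the mitigation period.
Adding 10 calendar days to January 27, 2020 gives February 6, 2020, which is the last day of the standstill period.
Adding 28 calendar days to February 6, 2020 gives March 5, 2020, which is the last day of the consultation period.
The date termination becomes effective: March 5, 2020 + 10 days = March 15, 2020.

March 15, 2020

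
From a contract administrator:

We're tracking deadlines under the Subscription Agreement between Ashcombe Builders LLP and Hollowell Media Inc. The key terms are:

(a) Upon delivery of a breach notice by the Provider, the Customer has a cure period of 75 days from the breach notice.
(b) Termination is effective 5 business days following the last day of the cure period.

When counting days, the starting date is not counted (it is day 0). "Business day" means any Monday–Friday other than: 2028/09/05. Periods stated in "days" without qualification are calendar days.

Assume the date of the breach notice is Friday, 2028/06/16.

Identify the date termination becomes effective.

The last day of the cure period: 75 calendar days after 2028/06/16 is 2028/08/30.
From Wednesday, 2028/08/30, 5 business days (Aug 31, Sep 1, Sep 4, Sep 6, Sep 7, skipping weekends and the listed holiday on Sep 5) brings us to Thursday, 2028/09/07, which is the date termination becomes effective.

2028/09/07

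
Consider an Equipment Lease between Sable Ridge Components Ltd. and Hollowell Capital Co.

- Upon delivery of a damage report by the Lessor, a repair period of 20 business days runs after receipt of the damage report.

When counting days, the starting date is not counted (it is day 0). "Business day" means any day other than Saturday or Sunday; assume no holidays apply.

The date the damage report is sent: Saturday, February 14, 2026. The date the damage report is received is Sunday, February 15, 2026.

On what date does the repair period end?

From Sunday, February 15, 2026, 20 business days (Feb 16, Feb 17, Feb 18, Feb 19, …, Mar 11, Mar 12, Mar 13, skipping weekends) brings us to Friday, March 13, 2026, which is the last day of the repair period.

March 13, 2026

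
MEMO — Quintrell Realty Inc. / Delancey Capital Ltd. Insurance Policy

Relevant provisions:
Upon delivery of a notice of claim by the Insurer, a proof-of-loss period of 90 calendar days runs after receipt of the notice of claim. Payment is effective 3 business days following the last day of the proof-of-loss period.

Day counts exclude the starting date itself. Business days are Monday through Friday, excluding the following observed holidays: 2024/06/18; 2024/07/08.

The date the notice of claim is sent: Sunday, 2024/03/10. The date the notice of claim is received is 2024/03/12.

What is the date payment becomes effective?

2024/06/13

The last day of the proof-of-loss period: 90 calendar days after 2024/03/12 is 2024/06/10.
The date payment becomes effective: 3 business days after Monday, 2024/06/10, skipping weekends — Jun 11, Jun 12, Jun 13 — lands on Thursday, 2024/06/13.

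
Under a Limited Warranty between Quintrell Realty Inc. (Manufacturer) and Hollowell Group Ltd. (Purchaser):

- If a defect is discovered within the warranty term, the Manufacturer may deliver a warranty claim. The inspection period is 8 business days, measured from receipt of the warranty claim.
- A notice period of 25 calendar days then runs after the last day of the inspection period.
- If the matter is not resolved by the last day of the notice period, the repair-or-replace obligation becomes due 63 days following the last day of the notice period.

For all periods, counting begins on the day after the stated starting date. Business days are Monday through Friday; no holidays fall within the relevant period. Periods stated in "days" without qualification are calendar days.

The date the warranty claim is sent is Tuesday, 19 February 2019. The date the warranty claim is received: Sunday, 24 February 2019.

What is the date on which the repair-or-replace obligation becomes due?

From Sunday, 24 February 2019, 8 business days (Feb 25, Feb 26, Feb 27, Feb 28, Mar 1, Mar 4, Mar 5, Mar 6, skipping weekends) brings us to Wednesday, 6 March 2019, which is the last day of the inspection period.
The last day of the notice period: 25 calendar days after 6 March 2019 is 31 March 2019.
Adding 63 calendar days to 31 March 2019 gives 2 June 2019, which is the date on which the repair-or-replace obligation becomes due.

2 June 2019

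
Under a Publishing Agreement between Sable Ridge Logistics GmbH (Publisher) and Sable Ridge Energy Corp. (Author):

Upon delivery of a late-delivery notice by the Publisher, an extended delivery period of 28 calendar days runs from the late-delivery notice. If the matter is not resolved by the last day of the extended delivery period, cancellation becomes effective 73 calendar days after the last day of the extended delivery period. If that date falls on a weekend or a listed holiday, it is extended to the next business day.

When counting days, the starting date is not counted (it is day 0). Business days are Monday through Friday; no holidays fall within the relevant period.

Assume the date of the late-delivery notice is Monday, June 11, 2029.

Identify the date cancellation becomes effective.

September 20, 2029

The last day of the extended delivery period: June 11, 2029 + 28 days = July 9, 2029.
The date cancellation becomes effective: July 9, 2029 + 73 days = September 20, 2029. September 20, 2029 is a Thursday, so no roll-forward applies.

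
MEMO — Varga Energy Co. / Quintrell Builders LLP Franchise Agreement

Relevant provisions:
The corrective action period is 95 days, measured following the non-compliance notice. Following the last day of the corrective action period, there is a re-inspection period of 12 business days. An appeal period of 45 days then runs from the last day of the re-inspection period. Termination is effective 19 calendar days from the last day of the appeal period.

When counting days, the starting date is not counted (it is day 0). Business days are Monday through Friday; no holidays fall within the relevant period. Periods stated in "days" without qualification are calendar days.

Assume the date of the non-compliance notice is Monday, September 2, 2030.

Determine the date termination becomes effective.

February 26, 2031

The last day of the corrective action period: September 2, 2030 + 95 days = December 6, 2030.
The last day of the re-inspection period: counting 12 business days from Friday, December 6, 2030 (Dec 9, Dec 10, Dec 11, Dec 12, …, Dec 20, Dec 23, Dec 24, skipping weekends) reaches Tuesday, December 24, 2030.
The last day of the appeal period: December 24, 2030 + 45 days = February 7, 2031.
The date termination becomes effective: 19 calendar days after February 7, 2031 is February 26, 2031.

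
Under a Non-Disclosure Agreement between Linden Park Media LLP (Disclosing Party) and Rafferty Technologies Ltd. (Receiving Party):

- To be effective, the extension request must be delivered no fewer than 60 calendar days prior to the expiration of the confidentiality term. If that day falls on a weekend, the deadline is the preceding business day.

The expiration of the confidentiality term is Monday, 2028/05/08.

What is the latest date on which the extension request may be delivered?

2028/03/09

Counting back 60 calendar days from 2028/05/08 gives 2028/03/09. That is a Thursday, so no adjustment is needed.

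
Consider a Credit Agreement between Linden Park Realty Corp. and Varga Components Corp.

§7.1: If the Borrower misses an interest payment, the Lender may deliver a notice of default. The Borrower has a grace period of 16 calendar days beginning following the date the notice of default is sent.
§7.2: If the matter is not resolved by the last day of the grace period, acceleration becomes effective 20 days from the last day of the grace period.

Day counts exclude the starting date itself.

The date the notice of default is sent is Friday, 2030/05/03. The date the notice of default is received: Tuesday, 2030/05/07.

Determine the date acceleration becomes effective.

2030/06/08

The last day of the grace period: 2030/05/03 + 16 days = 2030/05/19.
The date acceleration becomes effective: 2030/05/19 + 20 days = 2030/06/08.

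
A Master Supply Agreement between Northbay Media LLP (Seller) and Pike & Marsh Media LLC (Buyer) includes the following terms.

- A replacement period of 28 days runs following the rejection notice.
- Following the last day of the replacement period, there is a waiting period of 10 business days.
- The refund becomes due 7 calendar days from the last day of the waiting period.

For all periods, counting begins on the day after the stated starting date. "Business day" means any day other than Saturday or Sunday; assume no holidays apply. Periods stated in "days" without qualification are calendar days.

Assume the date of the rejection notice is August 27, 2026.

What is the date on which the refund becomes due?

The last day of the replacement period: August 27, 2026 + 28 days = September 24, 2026.
The last day of the waiting period: 10 business days after Thursday, September 24, 2026, skipping weekends — Sep 25, Sep 28, Sep 29, Sep 30, Oct 1, Oct 2, Oct 5, Oct 6, Oct 7, Oct 8 — lands on Thursday, October 8, 2026.
The date on which the refund becomes due: October 8, 2026 + 7 days = October 15, 2026.

October 15, 2026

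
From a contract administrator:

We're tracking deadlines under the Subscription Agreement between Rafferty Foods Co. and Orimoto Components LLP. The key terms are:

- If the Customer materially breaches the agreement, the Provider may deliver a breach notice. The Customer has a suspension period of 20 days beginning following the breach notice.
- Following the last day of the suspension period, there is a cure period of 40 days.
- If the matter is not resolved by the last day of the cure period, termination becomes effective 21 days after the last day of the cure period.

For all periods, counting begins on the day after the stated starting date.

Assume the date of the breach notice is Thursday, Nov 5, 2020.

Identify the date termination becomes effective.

Jan 25, 2021

The last day of the suspension period: 20 calendar days after Nov 5, 2020 is Nov 25, 2020.
The last day of the cure period: Nov 25, 2020 + 40 days = Jan 4, 2021.
The date termination becomes effective: 21 calendar days after Jan 4, 2021 is Jan 25, 2021.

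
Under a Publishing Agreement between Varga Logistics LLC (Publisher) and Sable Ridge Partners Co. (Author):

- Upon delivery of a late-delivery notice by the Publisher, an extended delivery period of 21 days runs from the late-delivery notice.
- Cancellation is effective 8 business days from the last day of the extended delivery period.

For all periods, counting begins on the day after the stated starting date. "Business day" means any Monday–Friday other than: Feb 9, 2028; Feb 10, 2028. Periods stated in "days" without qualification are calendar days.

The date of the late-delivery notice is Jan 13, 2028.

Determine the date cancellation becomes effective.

The last day of the extended delivery period: 21 calendar days after Jan 13, 2028 is Feb 3, 2028.
The date cancellation becomes effective: 8 business days after Thursday, Feb 3, 2028, skipping weekends and the listed holidays on Feb 9, Feb 10 — Feb 4, Feb 7, Feb 8, Feb 11, Feb 14, Feb 15, Feb 16, Feb 17 — lands on Thursday, Feb 17, 2028.

Feb 17, 2028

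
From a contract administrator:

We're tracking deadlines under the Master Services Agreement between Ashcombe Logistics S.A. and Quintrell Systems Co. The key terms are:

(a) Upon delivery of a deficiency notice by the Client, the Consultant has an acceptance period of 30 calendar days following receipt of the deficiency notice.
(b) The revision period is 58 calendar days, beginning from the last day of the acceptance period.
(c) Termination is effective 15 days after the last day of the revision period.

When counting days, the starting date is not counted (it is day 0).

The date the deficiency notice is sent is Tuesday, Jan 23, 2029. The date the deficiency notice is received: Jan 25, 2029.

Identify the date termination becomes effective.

Adding 30 calendar days to Jan 25, 2029 gives Feb 24, 2029, which is the last day of the acceptance period.
Adding 58 calendar days to Feb 24, 2029 gives Apr 23, 2029, which is the last day of the revision period.
Adding 15 calendar days to Apr 23, 2029 gives May 8, 2029, which is the date termination becomes effective.

May 8, 2029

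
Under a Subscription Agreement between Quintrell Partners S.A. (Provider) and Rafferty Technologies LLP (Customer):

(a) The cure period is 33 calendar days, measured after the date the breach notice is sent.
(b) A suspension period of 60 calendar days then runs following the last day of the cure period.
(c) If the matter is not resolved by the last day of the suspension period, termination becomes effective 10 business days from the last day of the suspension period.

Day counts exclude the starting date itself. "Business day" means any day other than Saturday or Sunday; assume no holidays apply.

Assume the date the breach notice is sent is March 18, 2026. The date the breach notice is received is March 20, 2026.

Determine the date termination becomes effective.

The last day of the cure period: 33 calendar days after March 18, 2026 is April 20, 2026.
The last day of the suspension period: April 20, 2026 + 60 days = June 19, 2026.
The date termination becomes effective: counting 10 business days from Friday, June 19, 2026 (Jun 22, Jun 23, Jun 24, Jun 25, Jun 26, Jun 29, Jun 30, Jul 1, Jul 2, Jul 3, skipping weekends) reaches Friday, July 3, 2026.

July 3, 2026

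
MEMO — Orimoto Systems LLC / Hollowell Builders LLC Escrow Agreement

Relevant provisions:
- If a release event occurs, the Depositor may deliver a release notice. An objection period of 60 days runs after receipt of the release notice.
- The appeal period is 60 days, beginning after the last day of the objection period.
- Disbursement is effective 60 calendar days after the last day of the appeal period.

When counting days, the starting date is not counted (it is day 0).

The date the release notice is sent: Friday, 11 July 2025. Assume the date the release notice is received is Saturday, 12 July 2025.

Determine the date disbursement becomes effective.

8 January 2026

The last day of the objection period: 60 calendar days after 12 July 2025 is 10 September 2025.
The last day of the appeal period: 60 calendar days after 10 September 2025 is 9 November 2025.
Adding 60 calendar days to 9 November 2025 gives 8 January 2026, which is the date disbursement becomes effective.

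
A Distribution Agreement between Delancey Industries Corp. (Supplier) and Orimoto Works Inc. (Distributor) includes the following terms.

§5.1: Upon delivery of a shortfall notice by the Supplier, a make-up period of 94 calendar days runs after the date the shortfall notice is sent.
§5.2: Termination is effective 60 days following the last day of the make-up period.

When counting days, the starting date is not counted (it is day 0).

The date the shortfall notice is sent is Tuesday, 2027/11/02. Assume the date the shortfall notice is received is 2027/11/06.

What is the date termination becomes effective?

The last day of the make-up period: 2027/11/02 + 94 days = 2028/02/04.
The date termination becomes effective: 60 calendar days after 2028/02/04 is 2028/04/04.

2028/04/04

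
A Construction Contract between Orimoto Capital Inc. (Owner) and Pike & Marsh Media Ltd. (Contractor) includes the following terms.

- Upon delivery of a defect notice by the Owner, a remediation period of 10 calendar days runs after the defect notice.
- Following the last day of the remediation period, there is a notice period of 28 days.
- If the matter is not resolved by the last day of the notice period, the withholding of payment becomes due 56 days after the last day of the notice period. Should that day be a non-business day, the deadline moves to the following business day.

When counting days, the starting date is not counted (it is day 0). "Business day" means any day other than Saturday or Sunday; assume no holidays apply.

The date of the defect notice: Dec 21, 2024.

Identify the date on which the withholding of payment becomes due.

The last day of the remediation period: 10 calendar days after Dec 21, 2024 is Dec 31, 2024.
The last day of the notice period: 28 calendar days after Dec 31, 2024 is Jan 28, 2025.
The date on which the withholding of payment becomes due: Jan 28, 2025 + 56 days = Mar 25, 2025. Mar 25, 2025 is a Tuesday, so no roll-forward applies.

Mar 25, 2025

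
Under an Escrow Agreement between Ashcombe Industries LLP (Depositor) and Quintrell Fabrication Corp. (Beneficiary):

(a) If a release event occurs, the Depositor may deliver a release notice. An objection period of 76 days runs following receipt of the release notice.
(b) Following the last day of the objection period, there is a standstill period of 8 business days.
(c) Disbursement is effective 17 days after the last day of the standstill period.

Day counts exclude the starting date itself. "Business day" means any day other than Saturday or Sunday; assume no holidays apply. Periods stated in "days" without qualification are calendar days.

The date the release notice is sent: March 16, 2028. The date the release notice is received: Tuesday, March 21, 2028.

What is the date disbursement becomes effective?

July 2, 2028

Adding 76 calendar days to March 21, 2028 gives June 5, 2028, which is the last day of the objection period.
The last day of the standstill period: 8 business days after Monday, June 5, 2028, skipping weekends — Jun 6, Jun 7, Jun 8, Jun 9, Jun 12, Jun 13, Jun 14, Jun 15 — lands on Thursday, June 15, 2028.
Adding 17 calendar days to June 15, 2028 gives July 2, 2028, which is the date disbursement becomes effective.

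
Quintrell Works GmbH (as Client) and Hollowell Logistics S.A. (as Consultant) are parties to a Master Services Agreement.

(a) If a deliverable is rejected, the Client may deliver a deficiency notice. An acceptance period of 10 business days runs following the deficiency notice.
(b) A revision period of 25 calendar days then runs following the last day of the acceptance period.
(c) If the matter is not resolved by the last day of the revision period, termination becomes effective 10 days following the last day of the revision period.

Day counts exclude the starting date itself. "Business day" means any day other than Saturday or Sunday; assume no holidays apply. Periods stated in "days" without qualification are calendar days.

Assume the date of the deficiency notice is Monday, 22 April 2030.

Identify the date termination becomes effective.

The last day of the acceptance period: 10 business days after Monday, 22 April 2030, skipping weekends — Apr 23, Apr 24, Apr 25, Apr 26, Apr 29, Apr 30, May 1, May 2, May 3, May 6 — lands on Monday, 6 May 2030.
Adding 25 calendar days to 6 May 2030 gives 31 May 2030, which is the last day of the revision period.
The date termination becomes effective: 10 calendar days after 31 May 2030 is 10 June 2030.

10 June 2030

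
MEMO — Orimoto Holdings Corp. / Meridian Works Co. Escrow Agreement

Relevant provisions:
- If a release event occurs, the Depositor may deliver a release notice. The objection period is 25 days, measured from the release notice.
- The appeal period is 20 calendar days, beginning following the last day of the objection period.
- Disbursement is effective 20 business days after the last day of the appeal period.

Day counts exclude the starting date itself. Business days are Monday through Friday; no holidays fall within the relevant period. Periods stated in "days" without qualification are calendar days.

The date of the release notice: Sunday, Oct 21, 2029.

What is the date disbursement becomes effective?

The last day of the objection period: 25 calendar days after Oct 21, 2029 is Nov 15, 2029.
Adding 20 calendar days to Nov 15, 2029 gives Dec 5, 2029, which is the last day of the appeal period.
From Wednesday, Dec 5, 2029, 20 business days (Dec 6, Dec 7, Dec 10, Dec 11, …, Dec 31, Jan 1, Jan 2, skipping weekends) brings us to Wednesday, Jan 2, 2030, which is the date disbursement becomes effective.

Jan 2, 2030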